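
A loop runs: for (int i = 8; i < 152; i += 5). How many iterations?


Loop starts at i = 8, increments by 5, stops when i >= 152.
Number of iterations = ceil((152 - 8) / 5)
= ceil(144 / 5)
= 29


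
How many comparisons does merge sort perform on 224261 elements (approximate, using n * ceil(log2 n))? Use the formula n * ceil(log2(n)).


Recursion depth: ceil(log2(224261)) = 18
Each recursion level merges n = 224261 elements
Total = 224261 * 18 = 4036698


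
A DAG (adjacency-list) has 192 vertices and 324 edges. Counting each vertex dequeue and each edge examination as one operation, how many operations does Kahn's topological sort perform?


V = 192 (vertex processing)
E = 324 (edge processing)
V + E = 192 + 324 = 516


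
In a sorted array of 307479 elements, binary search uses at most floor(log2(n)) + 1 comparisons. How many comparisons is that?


Halving sequence: 307479 -> 153739 -> 76869 -> 38434 -> 19217 -> 9608 -> 4804 -> 2402 -> 1201 -> 600 -> 300 -> 150 -> 75 -> 37 -> 18 -> 9 -> 4 -> 2 -> 1
Number of halvings = 18
Max comparisons = 18 + 1 = 19


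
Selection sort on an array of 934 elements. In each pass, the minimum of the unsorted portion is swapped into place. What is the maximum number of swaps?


Selection sort performs one swap per pass:
  Pass 1: find min in positions 0 to 933, swap with position 0
  Pass 2: find min in positions 1 to 933, swap with position 1
  Pass 3: find min in positions 2 to 933, swap with position 2
  Pass 4: find min in positions 3 to 933, swap with position 3
  Pass 5: find min in positions 4 to 933, swap with position 4
  ... (928 more passes)
Total passes (and swaps) = n - 1 = 934 - 1 = 933


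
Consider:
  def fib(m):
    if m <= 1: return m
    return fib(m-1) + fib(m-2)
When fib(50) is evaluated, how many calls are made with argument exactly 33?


Let N(m) = number of times fib(m) is called while evaluating fib(50).
N(50) = 1 (the initial call).
N(49) = 1 (only fib(50) calls it).
For 1 <= m <= 48: fib(m) is called by fib(m+1) and fib(m+2), so
  N(m) = N(m+1) + N(m+2).
fib(0) is called only by fib(2), so N(0) = N(2).
Walk down from m=50:
  N(50)=1, N(49)=1, N(48)=2, N(47)=3, N(46)=5, N(45)=8, N(44)=13, N(43)=21, N(42)=34, N(41)=55, N(40)=89, N(39)=144, N(38)=233, N(37)=377, N(36)=610, N(35)=987, N(34)=1597, N(33)=2584
N(33) = 2584


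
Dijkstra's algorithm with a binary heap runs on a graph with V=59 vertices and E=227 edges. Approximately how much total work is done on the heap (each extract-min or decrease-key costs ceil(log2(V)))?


Dijkstra with a binary heap: each vertex is extracted once, each edge may relax once.
Each heap operation costs O(log V).
V + E = 59 + 227 = 286
ceil(log2(59)) = 6 (since 2^5 = 32 < 59 <= 64 = 2^6)
Total heap work = (V+E) * ceil(log2(V)) = 286 * 6 = 1716


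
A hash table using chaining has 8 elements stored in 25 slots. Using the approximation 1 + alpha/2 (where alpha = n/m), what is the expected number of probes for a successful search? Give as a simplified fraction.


Load factor alpha = n/m = 8/25
Expected probes = 1 + alpha/2 = 1 + 8/(2*25)
= 1 + 8/50
= 50/50 + 8/50
= 58/50
Simplify: 29/25


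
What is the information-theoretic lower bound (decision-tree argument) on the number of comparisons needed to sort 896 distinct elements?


A binary decision tree of height h has at most 2^h leaves and needs at least n! of them, so h >= ceil(log2(n!)).
896! is far too large to multiply out, so use Stirling's series:
  ln(n!) ~ n ln n - n + (1/2) ln(2 pi n) + 1/(12n)  (error below 1/(360 n^3), negligible here)
  ln(896) = 6.7979404
  n ln n = 896 * 6.7979404 = 6090.9546
  (1/2) ln(2 pi * 896) = (1/2) ln(5629.7340) = 4.3179
  1/(12*896) = 0.0001
  ln(896!) ~ 6090.9546 - 896 + 4.3179 + 0.0001 = 5199.2726
Convert to base 2: log2(896!) = 5199.2726 / ln 2 = 5199.2726 / 0.69314718 = 7500.9648
ceil(7500.9648) = 7501


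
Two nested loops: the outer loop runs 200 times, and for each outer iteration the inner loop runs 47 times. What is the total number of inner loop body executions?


Outer loop: 200 iterations
Inner loop: 47 iterations per outer iteration
Total = 200 * 47 = 9400


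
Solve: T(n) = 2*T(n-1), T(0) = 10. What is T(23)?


Unrolling:
T(23) = 2*T(22) = 2^2*T(21) = ... = 2^23*T(0)
= 2^23 * 10
= 8388608 * 10 = 83886080


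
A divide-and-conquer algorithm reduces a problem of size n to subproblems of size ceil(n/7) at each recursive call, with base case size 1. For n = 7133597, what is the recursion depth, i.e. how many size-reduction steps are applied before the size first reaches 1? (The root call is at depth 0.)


Each step divides the size by 7 (rounding up); after k steps the size is ceil(n/7^k), which equals 1 exactly when 7^k >= n.
So the depth is the smallest k with 7^k >= 7133597, i.e. ceil(log_7(7133597)).
7^8 = 5764801 < 7133597 <= 40353607 = 7^9
Recursion depth = 9


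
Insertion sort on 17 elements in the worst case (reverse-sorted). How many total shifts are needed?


In the worst case (reverse-sorted), each element shifts past all previous:
  Element 1: 1 shifts
  Element 2: 2 shifts
  Element 3: 3 shifts
  Element 4: 4 shifts
  Element 5: 5 shifts
  ...
  Element 16: 16 shifts
Total = 1 + 2 + ... + 16
= 17*(17-1)/2 = 136


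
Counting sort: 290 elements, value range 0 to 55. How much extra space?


n = 290 (output array)
k = 56 (count array for 56 distinct values)
Extra space = 290 + 56 = 346


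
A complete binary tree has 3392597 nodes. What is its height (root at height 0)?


In a complete binary tree, level k holds nodes 2^k .. 2^(k+1)-1 (1-indexed).
Height = floor(log2(n)) = floor(log2(3392597)) = 21
Check: 2^21 = 2097152 <= 3392597 < 4194304 = 2^22


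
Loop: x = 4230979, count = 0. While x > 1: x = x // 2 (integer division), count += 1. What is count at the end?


The variable x halves each step:
x = 4230979 -> 2115489 -> 1057744 -> 528872 -> 264436 -> 132218 -> 66109 -> 33054 -> 16527 -> 8263 -> 4131 -> 2065 -> 1032 -> 516 -> 258 -> 129 -> 64 -> 32 -> 16 -> 8 -> 4 -> 2 -> 1
Number of halvings = floor(log2(4230979)) = 22


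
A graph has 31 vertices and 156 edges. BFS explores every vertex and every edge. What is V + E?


A full BFS traversal dequeues each vertex once and examines each edge once.
Vertex visits: 31
Edge visits: 156
V + E = 31 + 156 = 187


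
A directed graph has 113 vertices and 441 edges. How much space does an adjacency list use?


Adjacency list: one list head per vertex + one entry per edge
Vertex heads: 113
Edge entries: 441
Total = 113 + 441 = 554


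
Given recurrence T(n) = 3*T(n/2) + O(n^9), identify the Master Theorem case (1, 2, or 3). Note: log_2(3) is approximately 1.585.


Master Theorem parameters: a=3, b=2, c=9
log_b(a) = 1.585
Compare b^c with a: 2^9 = 512 > 3, so c > log_b(a).
Comparing c=9 vs log_b(a)=1.585:
9 > 1.585 => Case 3
Result: T(n) = O(n^9)
Master Theorem case = 3


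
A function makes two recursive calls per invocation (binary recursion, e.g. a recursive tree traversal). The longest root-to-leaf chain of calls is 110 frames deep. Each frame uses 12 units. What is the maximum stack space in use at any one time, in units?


Binary recursion: the two calls run one after the other, so only one root-to-leaf chain of frames is on the stack at a time.
Maximum depth (longest chain) = 110 frames
Each frame = 12 units
Max stack space = 110 * 12 = 1320


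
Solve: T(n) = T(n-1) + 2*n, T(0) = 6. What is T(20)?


Expanding the recurrence:
T(20) = T(19) + 2*20
       = T(18) + 2*19 + 2*20
       ...
       = T(0) + 2*(1 + 2 + ... + 20)
       = 6 + 2 * 20*21/2
       = 6 + 2 * 210
       = 6 + 420 = 426


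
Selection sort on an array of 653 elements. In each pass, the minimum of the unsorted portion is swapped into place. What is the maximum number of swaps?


Selection sort performs one swap per pass:
  Pass 1: find min in positions 0 to 652, swap with position 0
  Pass 2: find min in positions 1 to 652, swap with position 1
  Pass 3: find min in positions 2 to 652, swap with position 2
  Pass 4: find min in positions 3 to 652, swap with position 3
  Pass 5: find min in positions 4 to 652, swap with position 4
  ... (647 more passes)
Total passes (and swaps) = n - 1 = 653 - 1 = 652


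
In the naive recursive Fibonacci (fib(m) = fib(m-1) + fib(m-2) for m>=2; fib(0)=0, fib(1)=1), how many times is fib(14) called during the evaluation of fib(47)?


Let N(m) = number of times fib(m) is called while evaluating fib(47).
N(47) = 1 (the initial call).
N(46) = 1 (only fib(47) calls it).
For 1 <= m <= 45: fib(m) is called by fib(m+1) and fib(m+2), so
  N(m) = N(m+1) + N(m+2).
fib(0) is called only by fib(2), so N(0) = N(2).
Walk down from m=47:
  N(47)=1, N(46)=1, N(45)=2, N(44)=3, N(43)=5, N(42)=8, N(41)=13, N(40)=21, N(39)=34, N(38)=55, N(37)=89, N(36)=144, N(35)=233, N(34)=377, N(33)=610, N(32)=987, N(31)=1597, N(30)=2584, N(29)=4181, N(28)=6765, N(27)=10946, N(26)=17711, N(25)=28657, N(24)=46368, N(23)=75025, N(22)=121393, N(21)=196418, N(20)=317811, N(19)=514229, N(18)=832040, N(17)=1346269, N(16)=2178309, N(15)=3524578, N(14)=5702887
N(14) = 5702887


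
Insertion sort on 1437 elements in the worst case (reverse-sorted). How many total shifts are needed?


In the worst case (reverse-sorted), each element shifts past all previous:
  Element 1: 1 shifts
  Element 2: 2 shifts
  Element 3: 3 shifts
  Element 4: 4 shifts
  Element 5: 5 shifts
  ...
  Element 1436: 1436 shifts
Total = 1 + 2 + ... + 1436
= 1437*(1437-1)/2 = 1031766


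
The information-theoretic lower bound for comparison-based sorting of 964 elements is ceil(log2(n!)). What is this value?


A binary decision tree of height h has at most 2^h leaves and needs at least n! of them, so h >= ceil(log2(n!)).
964! is far too large to multiply out, so use Stirling's series:
  ln(n!) ~ n ln n - n + (1/2) ln(2 pi n) + 1/(12n)  (error below 1/(360 n^3), negligible here)
  ln(964) = 6.8710913
  n ln n = 964 * 6.8710913 = 6623.7320
  (1/2) ln(2 pi * 964) = (1/2) ln(6056.9906) = 4.3545
  1/(12*964) = 0.0001
  ln(964!) ~ 6623.7320 - 964 + 4.3545 + 0.0001 = 5664.0866
Convert to base 2: log2(964!) = 5664.0866 / ln 2 = 5664.0866 / 0.69314718 = 8171.5497
ceil(8171.5497) = 8172


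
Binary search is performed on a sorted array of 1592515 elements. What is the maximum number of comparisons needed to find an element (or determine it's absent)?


Binary search halves the search space each comparison:
  Step 1: search space = 1592515 -> 796257
  Step 2: search space = 796257 -> 398128
  Step 3: search space = 398128 -> 199064
  Step 4: search space = 199064 -> 99532
  Step 5: search space = 99532 -> 49766
  Step 6: search space = 49766 -> 24883
  Step 7: search space = 24883 -> 12441
  Step 8: search space = 12441 -> 6220
  Step 9: search space = 6220 -> 3110
  Step 10: search space = 3110 -> 1555
  Step 11: search space = 1555 -> 777
  Step 12: search space = 777 -> 388
  Step 13: search space = 388 -> 194
  Step 14: search space = 194 -> 97
  Step 15: search space = 97 -> 48
  Step 16: search space = 48 -> 24
  Step 17: search space = 24 -> 12
  Step 18: search space = 12 -> 6
  Step 19: search space = 6 -> 3
  Step 20: search space = 3 -> 1
  Step 21: search space = 1 (final check)
Maximum comparisons = floor(log2(1592515)) + 1 = 20 + 1 = 21


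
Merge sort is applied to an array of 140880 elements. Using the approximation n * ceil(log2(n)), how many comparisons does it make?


Merge sort divides the array into halves recursively.
Number of levels = ceil(log2(140880)) = 18
At each level, approximately n = 140880 comparisons are needed for merging.
Total comparisons ~ n * ceil(log2(n)) = 140880 * 18 = 2535840


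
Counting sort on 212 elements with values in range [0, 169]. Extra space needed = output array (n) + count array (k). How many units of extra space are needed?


Output array size: 212 (to store sorted result)
Count array size: 170 (one slot per possible value, range 0 to 169)
Total extra space = 212 + 170 = 382


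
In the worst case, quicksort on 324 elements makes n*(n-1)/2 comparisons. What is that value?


Sum of comparisons per partition:
323 + 322 + ... + 1 + 0
= 324 * (324 - 1) / 2
= 324 * 323 / 2
= 52326


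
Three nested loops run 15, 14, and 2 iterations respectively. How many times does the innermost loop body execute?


Loop 1 (outermost): 15 iterations
Loop 2 (middle): 14 iterations per outer
Loop 3 (innermost): 2 iterations per middle
Total = 15 * 14 * 2 = 420


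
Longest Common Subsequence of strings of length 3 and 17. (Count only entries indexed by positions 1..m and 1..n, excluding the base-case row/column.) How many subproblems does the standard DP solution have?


DP table indexed by positions in both strings.
First string: 3 positions
Second string: 17 positions
Total = 3 * 17 = 51


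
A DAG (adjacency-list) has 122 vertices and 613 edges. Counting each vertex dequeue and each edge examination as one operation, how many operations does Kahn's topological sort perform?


V = 122 (vertex processing)
E = 613 (edge processing)
V + E = 122 + 613 = 735


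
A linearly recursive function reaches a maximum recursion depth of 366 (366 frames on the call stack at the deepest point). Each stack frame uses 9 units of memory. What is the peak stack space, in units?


Maximum recursion depth = 366 frames
Memory per frame = 9 units
Total stack space = depth * frame_size
= 366 * 9 = 3294


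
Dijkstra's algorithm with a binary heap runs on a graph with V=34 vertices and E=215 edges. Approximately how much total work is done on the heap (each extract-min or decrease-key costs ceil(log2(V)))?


Dijkstra with a binary heap: each vertex is extracted once, each edge may relax once.
Each heap operation costs O(log V).
V + E = 34 + 215 = 249
ceil(log2(34)) = 6 (since 2^5 = 32 < 34 <= 64 = 2^6)
Total heap work = (V+E) * ceil(log2(V)) = 249 * 6 = 1494


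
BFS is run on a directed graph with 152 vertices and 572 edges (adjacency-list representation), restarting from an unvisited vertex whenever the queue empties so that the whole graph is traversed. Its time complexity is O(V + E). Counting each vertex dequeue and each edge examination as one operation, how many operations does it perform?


A full BFS traversal dequeues each vertex exactly once and examines each directed edge exactly once.
V = 152 (vertex processing cost)
E = 572 (edge examination cost)
Total operations proportional to V + E = 152 + 572 = 724


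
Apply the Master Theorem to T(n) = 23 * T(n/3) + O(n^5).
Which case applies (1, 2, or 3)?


The Master Theorem: T(n) = a*T(n/b) + O(n^c)
  a = 23, b = 3, c = 5
log_b(a) = log_3(23) ~ 2.854
Compare b^c with a: 3^5 = 243 > 23, so c > log_b(a).
Since c > log_b(a), Case 3 applies.
T(n) = O(n^5)
Master Theorem case = 3


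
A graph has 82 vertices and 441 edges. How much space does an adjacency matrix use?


Adjacency matrix: V x V grid of entries
Space = V^2 = 82^2 = 82 * 82 = 6724


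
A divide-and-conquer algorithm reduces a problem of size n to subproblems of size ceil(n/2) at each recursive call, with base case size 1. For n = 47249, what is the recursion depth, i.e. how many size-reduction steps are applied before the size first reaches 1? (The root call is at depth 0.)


Each step divides the size by 2 (rounding up); after k steps the size is ceil(n/2^k), which equals 1 exactly when 2^k >= n.
So the depth is the smallest k with 2^k >= 47249, i.e. ceil(log_2(47249)).
2^15 = 32768 < 47249 <= 65536 = 2^16
Recursion depth = 16


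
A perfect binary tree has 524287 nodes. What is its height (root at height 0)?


For a perfect binary tree of height h: n = 2^(h+1) - 1, so h = log2(n+1) - 1.
  n + 1 = 524288 = 2^19
  log2(524288) = 19
  height = 19 - 1 = 18


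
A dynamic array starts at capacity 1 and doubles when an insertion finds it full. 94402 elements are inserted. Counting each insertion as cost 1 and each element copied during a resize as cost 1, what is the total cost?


n = 94402
Insertion costs: 94402
Resizes copy 1, 2, 4, ... up to the largest power of 2 that is <= n-1 = 94401, i.e. 65536.
Copy costs = 1 + 2 + 4 + 8 + 16 + 32 + 64 + 128 + 256 + 512 + 1024 + 2048 + 4096 + 8192 + 16384 + 32768 + 65536 = 131071
Total = 94402 + 131071 = 225473


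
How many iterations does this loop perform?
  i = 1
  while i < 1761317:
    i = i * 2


The loop variable doubles each iteration:
i = 1 -> 2 -> 4 -> 8 -> 16 -> 32 -> 64 -> 128 -> 256 -> 512 -> 1024 -> 2048 -> 4096 -> 8192 -> 16384 -> 32768 -> 65536 -> 131072 -> 262144 -> 524288 -> 1048576 -> 2097152 (stop, 2097152 >= 1761317)
Number of doublings = ceil(log2(1761317)) = 21


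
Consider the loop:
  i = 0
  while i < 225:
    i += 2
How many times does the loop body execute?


Starting at i = 0, each iteration adds 2.
Iterations until i >= 225:
  Iteration 1: i = 0 -> i = 2
  Iteration 2: i = 2 -> i = 4
  Iteration 3: i = 4 -> i = 6
  Iteration 4: i = 6 -> i = 8
  Iteration 5: i = 8 -> i = 10
  Iteration 6: i = 10 -> i = 12
  Iteration 7: i = 12 -> i = 14
  Iteration 8: i = 14 -> i = 16
  ... continuing ...
Total iterations = ceil(225/2) = 113


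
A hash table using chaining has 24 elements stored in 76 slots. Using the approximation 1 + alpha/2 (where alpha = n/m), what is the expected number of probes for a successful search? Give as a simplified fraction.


Load factor alpha = n/m = 24/76
Expected probes = 1 + alpha/2 = 1 + 24/(2*76)
= 1 + 24/152
= 152/152 + 24/152
= 176/152
Simplify: 22/19


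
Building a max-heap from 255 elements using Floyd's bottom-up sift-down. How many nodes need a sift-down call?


In a heap of 255 elements (0-indexed array):
  Last element index: 254
  Parent of last element: floor((254 - 1) / 2) = 126
  Internal nodes: indices 0 to 126
  Count = floor(255/2) = 127


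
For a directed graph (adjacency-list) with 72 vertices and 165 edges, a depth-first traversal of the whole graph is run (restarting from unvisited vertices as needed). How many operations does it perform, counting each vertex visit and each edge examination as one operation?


A full DFS traversal visits each vertex once and examines each edge once.
V = 72
E = 165
Sum = 72 + 165 = 237


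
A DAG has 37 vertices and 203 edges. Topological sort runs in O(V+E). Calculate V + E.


V = 37 (vertex processing)
E = 203 (edge processing)
V + E = 37 + 203 = 240


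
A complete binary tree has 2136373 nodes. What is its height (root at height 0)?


In a complete binary tree, level k holds nodes 2^k .. 2^(k+1)-1 (1-indexed).
Height = floor(log2(n)) = floor(log2(2136373)) = 21
Check: 2^21 = 2097152 <= 2136373 < 4194304 = 2^22


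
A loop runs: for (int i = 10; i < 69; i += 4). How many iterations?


Loop starts at i = 10, increments by 4, stops when i >= 69.
Number of iterations = ceil((69 - 10) / 4)
= ceil(59 / 4)
= 15


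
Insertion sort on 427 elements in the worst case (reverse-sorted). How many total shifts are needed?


In the worst case (reverse-sorted), each element shifts past all previous:
  Element 1: 1 shifts
  Element 2: 2 shifts
  Element 3: 3 shifts
  Element 4: 4 shifts
  Element 5: 5 shifts
  ...
  Element 426: 426 shifts
Total = 1 + 2 + ... + 426
= 427*(427-1)/2 = 90951


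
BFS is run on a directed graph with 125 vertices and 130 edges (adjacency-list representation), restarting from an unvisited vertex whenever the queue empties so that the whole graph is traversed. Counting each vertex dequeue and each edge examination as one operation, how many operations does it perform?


A full BFS traversal dequeues each vertex exactly once and examines each directed edge exactly once.
V = 125 (vertex processing cost)
E = 130 (edge examination cost)
Total operations proportional to V + E = 125 + 130 = 255


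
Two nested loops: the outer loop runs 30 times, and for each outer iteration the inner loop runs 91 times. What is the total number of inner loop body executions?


Outer loop: 30 iterations
Inner loop: 91 iterations per outer iteration
Total = 30 * 91 = 2730


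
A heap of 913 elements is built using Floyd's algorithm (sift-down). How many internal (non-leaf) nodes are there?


Leaf nodes occupy roughly half the array.
Sift-down is called for each internal node, starting from the last one.
Internal nodes = floor(n/2) = floor(913/2) = 456


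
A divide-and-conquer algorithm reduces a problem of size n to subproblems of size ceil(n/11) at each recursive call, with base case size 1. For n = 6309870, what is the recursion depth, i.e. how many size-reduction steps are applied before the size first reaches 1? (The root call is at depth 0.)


Each step divides the size by 11 (rounding up); after k steps the size is ceil(n/11^k), which equals 1 exactly when 11^k >= n.
So the depth is the smallest k with 11^k >= 6309870, i.e. ceil(log_11(6309870)).
11^6 = 1771561 < 6309870 <= 19487171 = 11^7
Recursion depth = 7


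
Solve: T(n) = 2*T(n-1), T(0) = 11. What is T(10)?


Unrolling:
T(10) = 2*T(9) = 2^2*T(8) = ... = 2^10*T(0)
= 2^10 * 11
= 1024 * 11 = 11264


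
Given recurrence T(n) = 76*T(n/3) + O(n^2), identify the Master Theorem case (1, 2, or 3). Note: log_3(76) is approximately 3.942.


Master Theorem parameters: a=76, b=3, c=2
log_b(a) = 3.942
Compare b^c with a: 3^2 = 9 < 76, so c < log_b(a).
Comparing c=2 vs log_b(a)=3.942:
2 < 3.942 => Case 1
Result: T(n) = O(n^(log_3 76)) ~ O(n^3.942)
Master Theorem case = 1


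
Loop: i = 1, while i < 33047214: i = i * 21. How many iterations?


i multiplies by 21 each step:
i = 1 -> 21 -> 441 -> 9261 -> 194481 -> 4084101 -> 85766121 (stop)
Iterations = ceil(log_21(33047214)) = 6


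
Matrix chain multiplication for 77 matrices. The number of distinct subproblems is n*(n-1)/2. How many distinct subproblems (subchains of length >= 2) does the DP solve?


Subproblems are indexed by (i, j) where i < j.
Number of such pairs = n*(n-1)/2
= 77 * 76 / 2
= 2926


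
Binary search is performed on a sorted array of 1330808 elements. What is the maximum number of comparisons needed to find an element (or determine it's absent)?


Binary search halves the search space each comparison:
  Step 1: search space = 1330808 -> 665404
  Step 2: search space = 665404 -> 332702
  Step 3: search space = 332702 -> 166351
  Step 4: search space = 166351 -> 83175
  Step 5: search space = 83175 -> 41587
  Step 6: search space = 41587 -> 20793
  Step 7: search space = 20793 -> 10396
  Step 8: search space = 10396 -> 5198
  Step 9: search space = 5198 -> 2599
  Step 10: search space = 2599 -> 1299
  Step 11: search space = 1299 -> 649
  Step 12: search space = 649 -> 324
  Step 13: search space = 324 -> 162
  Step 14: search space = 162 -> 81
  Step 15: search space = 81 -> 40
  Step 16: search space = 40 -> 20
  Step 17: search space = 20 -> 10
  Step 18: search space = 10 -> 5
  Step 19: search space = 5 -> 2
  Step 20: search space = 2 -> 1
  Step 21: search space = 1 (final check)
Maximum comparisons = floor(log2(1330808)) + 1 = 20 + 1 = 21


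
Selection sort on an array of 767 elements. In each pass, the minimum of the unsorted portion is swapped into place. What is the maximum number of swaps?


Selection sort performs one swap per pass:
  Pass 1: find min in positions 0 to 766, swap with position 0
  Pass 2: find min in positions 1 to 766, swap with position 1
  Pass 3: find min in positions 2 to 766, swap with position 2
  Pass 4: find min in positions 3 to 766, swap with position 3
  Pass 5: find min in positions 4 to 766, swap with position 4
  ... (761 more passes)
Total passes (and swaps) = n - 1 = 767 - 1 = 766


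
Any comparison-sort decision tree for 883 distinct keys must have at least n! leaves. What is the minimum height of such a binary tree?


A binary decision tree of height h has at most 2^h leaves and needs at least n! of them, so h >= ceil(log2(n!)).
883! is far too large to multiply out, so use Stirling's series:
  ln(n!) ~ n ln n - n + (1/2) ln(2 pi n) + 1/(12n)  (error below 1/(360 n^3), negligible here)
  ln(883) = 6.7833252
  n ln n = 883 * 6.7833252 = 5989.6762
  (1/2) ln(2 pi * 883) = (1/2) ln(5548.0526) = 4.3106
  1/(12*883) = 0.0001
  ln(883!) ~ 5989.6762 - 883 + 4.3106 + 0.0001 = 5110.9869
Convert to base 2: log2(883!) = 5110.9869 / ln 2 = 5110.9869 / 0.69314718 = 7373.5955
ceil(7373.5955) = 7374


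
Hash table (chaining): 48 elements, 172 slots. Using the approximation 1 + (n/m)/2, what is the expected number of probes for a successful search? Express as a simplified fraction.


Computing expected probes:
alpha = 48/172
= 1 + alpha/2
= 1 + 48/(2*172)
= (2*172 + 48) / (2*172)
= 392/344 = 49/43


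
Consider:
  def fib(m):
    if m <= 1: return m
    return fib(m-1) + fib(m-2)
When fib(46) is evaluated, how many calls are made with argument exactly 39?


Let N(m) = number of times fib(m) is called while evaluating fib(46).
N(46) = 1 (the initial call).
N(45) = 1 (only fib(46) calls it).
For 1 <= m <= 44: fib(m) is called by fib(m+1) and fib(m+2), so
  N(m) = N(m+1) + N(m+2).
fib(0) is called only by fib(2), so N(0) = N(2).
Walk down from m=46:
  N(46)=1, N(45)=1, N(44)=2, N(43)=3, N(42)=5, N(41)=8, N(40)=13, N(39)=21
N(39) = 21


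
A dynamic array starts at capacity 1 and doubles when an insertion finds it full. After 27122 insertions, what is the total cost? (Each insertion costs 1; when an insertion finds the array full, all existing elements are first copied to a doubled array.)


Insertion cost: 27122 (one per element)
Resizes occur just before inserting elements 2, 3, 5, 9, ...
Elements copied at each resize: 1 + 2 + 4 + 8 + 16 + 32 + 64 + 128 + 256 + 512 + 1024 + 2048 + 4096 + 8192 + 16384
Sum of copies = 32767 (geometric series: 2^k - 1)
Total = 27122 + 32767 = 59889


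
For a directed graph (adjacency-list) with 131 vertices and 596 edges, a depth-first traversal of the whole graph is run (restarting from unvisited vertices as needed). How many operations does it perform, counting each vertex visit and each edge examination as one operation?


A full DFS traversal visits each vertex once and examines each edge once.
V = 131
E = 596
Sum = 131 + 596 = 727


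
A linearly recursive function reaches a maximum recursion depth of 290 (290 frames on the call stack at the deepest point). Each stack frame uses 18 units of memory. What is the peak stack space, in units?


Maximum recursion depth = 290 frames
Memory per frame = 18 units
Total stack space = depth * frame_size
= 290 * 18 = 5220


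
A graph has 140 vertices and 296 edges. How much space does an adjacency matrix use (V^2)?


Adjacency matrix: V x V grid of entries
Space = V^2 = 140^2 = 140 * 140 = 19600


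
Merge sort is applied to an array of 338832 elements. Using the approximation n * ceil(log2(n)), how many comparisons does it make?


Merge sort divides the array into halves recursively.
Number of levels = ceil(log2(338832)) = 19
At each level, approximately n = 338832 comparisons are needed for merging.
Total comparisons ~ n * ceil(log2(n)) = 338832 * 19 = 6437808


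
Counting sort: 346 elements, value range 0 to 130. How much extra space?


n = 346 (output array)
k = 131 (count array for 131 distinct values)
Extra space = 346 + 131 = 477


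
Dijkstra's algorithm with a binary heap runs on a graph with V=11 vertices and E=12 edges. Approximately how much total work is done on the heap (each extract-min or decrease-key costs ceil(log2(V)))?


Dijkstra with a binary heap: each vertex is extracted once, each edge may relax once.
Each heap operation costs O(log V).
V + E = 11 + 12 = 23
ceil(log2(11)) = 4 (since 2^3 = 8 < 11 <= 16 = 2^4)
Total heap work = (V+E) * ceil(log2(V)) = 23 * 4 = 92


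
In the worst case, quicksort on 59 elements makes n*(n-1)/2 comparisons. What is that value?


Sum of comparisons per partition:
58 + 57 + ... + 1 + 0
= 59 * (59 - 1) / 2
= 59 * 58 / 2
= 1711


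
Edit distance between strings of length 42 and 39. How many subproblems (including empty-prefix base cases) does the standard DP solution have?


The table includes base cases (empty prefixes).
Rows: (m+1) = 43
Columns: (n+1) = 40
Total = 43 * 40 = 1720


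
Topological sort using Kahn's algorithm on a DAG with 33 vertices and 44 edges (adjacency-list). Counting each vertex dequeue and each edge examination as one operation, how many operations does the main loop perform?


Kahn's algorithm:
  1. Compute in-degrees: O(V + E)
  2. Process queue: each vertex dequeued once (O(V))
     each edge examined once (O(E))
Total = V + E = 33 + 44 = 77


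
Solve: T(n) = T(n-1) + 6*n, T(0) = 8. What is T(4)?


Expanding the recurrence:
T(4) = T(3) + 6*4
       = T(2) + 6*3 + 6*4
       ...
       = T(0) + 6*(1 + 2 + ... + 4)
       = 8 + 6 * 4*5/2
       = 8 + 6 * 10
       = 8 + 60 = 68


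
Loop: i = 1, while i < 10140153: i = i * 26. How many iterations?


i multiplies by 26 each step:
i = 1 -> 26 -> 676 -> 17576 -> 456976 -> 11881376 (stop)
Iterations = ceil(log_26(10140153)) = 5


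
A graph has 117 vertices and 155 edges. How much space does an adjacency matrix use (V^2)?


Adjacency matrix: V x V grid of entries
Space = V^2 = 117^2 = 117 * 117 = 13689


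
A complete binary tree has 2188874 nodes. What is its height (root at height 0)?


In a complete binary tree, level k holds nodes 2^k .. 2^(k+1)-1 (1-indexed).
Height = floor(log2(n)) = floor(log2(2188874)) = 21
Check: 2^21 = 2097152 <= 2188874 < 4194304 = 2^22


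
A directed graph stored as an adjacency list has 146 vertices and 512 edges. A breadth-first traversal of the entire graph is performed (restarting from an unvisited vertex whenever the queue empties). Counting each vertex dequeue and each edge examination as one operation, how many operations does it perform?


A full BFS traversal dequeues each vertex once and examines each edge once.
Vertex visits: 146
Edge visits: 512
V + E = 146 + 512 = 658


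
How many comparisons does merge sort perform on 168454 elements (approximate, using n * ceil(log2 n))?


Recursion depth: ceil(log2(168454)) = 18
Each recursion level merges n = 168454 elements
Total = 168454 * 18 = 3032172


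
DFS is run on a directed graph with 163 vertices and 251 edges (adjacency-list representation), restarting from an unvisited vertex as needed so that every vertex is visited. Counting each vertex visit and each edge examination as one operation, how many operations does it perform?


A full DFS traversal processes each vertex exactly once (push/pop on stack).
Each directed edge is examined once.
V = 163, E = 251
V + E = 414


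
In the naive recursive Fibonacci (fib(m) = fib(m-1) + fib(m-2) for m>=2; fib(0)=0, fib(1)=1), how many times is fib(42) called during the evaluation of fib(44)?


Let N(m) = number of times fib(m) is called while evaluating fib(44).
N(44) = 1 (the initial call).
N(43) = 1 (only fib(44) calls it).
For 1 <= m <= 42: fib(m) is called by fib(m+1) and fib(m+2), so
  N(m) = N(m+1) + N(m+2).
fib(0) is called only by fib(2), so N(0) = N(2).
Walk down from m=44:
  N(44)=1, N(43)=1, N(42)=2
N(42) = 2


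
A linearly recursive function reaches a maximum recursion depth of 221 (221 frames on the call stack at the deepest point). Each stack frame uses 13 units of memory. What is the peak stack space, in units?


Maximum recursion depth = 221 frames
Memory per frame = 13 units
Total stack space = depth * frame_size
= 221 * 13 = 2873


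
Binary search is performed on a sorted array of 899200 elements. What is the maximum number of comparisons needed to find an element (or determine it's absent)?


Binary search halves the search space each comparison:
  Step 1: search space = 899200 -> 449600
  Step 2: search space = 449600 -> 224800
  Step 3: search space = 224800 -> 112400
  Step 4: search space = 112400 -> 56200
  Step 5: search space = 56200 -> 28100
  Step 6: search space = 28100 -> 14050
  Step 7: search space = 14050 -> 7025
  Step 8: search space = 7025 -> 3512
  Step 9: search space = 3512 -> 1756
  Step 10: search space = 1756 -> 878
  Step 11: search space = 878 -> 439
  Step 12: search space = 439 -> 219
  Step 13: search space = 219 -> 109
  Step 14: search space = 109 -> 54
  Step 15: search space = 54 -> 27
  Step 16: search space = 27 -> 13
  Step 17: search space = 13 -> 6
  Step 18: search space = 6 -> 3
  Step 19: search space = 3 -> 1
  Step 20: search space = 1 (final check)
Maximum comparisons = floor(log2(899200)) + 1 = 19 + 1 = 20


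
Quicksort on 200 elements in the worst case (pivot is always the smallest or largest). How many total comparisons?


In the worst case, each partition step picks the worst pivot:
  Partition 1: 199 comparisons (n-1 elements to compare)
  Partition 2: 198 comparisons
  Partition 3: 197 comparisons
  Partition 4: 196 comparisons
  Partition 5: 195 comparisons
  ...
  Last partition: 0 comparisons
Total = (n-1) + (n-2) + ... + 1 + 0 = n*(n-1)/2
= 200*199/2 = 19900


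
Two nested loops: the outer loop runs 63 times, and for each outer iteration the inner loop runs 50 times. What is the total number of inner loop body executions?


Outer loop: 63 iterations
Inner loop: 50 iterations per outer iteration
Total = 63 * 50 = 3150


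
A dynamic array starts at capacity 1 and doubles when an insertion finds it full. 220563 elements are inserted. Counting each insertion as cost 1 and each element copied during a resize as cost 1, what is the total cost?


n = 220563
Insertion costs: 220563
Resizes copy 1, 2, 4, ... up to the largest power of 2 that is <= n-1 = 220562, i.e. 131072.
Copy costs = 1 + 2 + 4 + 8 + 16 + 32 + 64 + 128 + 256 + 512 + 1024 + 2048 + 4096 + 8192 + 16384 + 32768 + 65536 + 131072 = 262143
Total = 220563 + 262143 = 482706


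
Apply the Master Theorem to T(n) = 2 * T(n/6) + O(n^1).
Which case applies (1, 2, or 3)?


The Master Theorem: T(n) = a*T(n/b) + O(n^c)
  a = 2, b = 6, c = 1
log_b(a) = log_6(2) ~ 0.387
Compare b^c with a: 6^1 = 6 > 2, so c > log_b(a).
Since c > log_b(a), Case 3 applies.
T(n) = O(n^1)
Master Theorem case = 3


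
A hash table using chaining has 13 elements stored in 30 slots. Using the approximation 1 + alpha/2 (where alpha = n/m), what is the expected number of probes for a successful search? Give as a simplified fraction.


Load factor alpha = n/m = 13/30
Expected probes = 1 + alpha/2 = 1 + 13/(2*30)
= 1 + 13/60
= 60/60 + 13/60
= 73/60


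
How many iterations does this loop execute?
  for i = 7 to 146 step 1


The loop variable i takes values starting at 7 and increments by 1 each iteration.
Sequence: i = 7, 8, 9, 10, 11, 12, 13, 14, 15, ...
The upper bound 146 is inclusive, so the count is floor((last - first) / step) + 1:
floor((146 - 7) / 1) + 1 = floor(139/1) + 1 = 139 + 1 = 140


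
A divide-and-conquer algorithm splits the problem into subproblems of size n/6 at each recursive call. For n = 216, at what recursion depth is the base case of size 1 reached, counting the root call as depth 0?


At each depth, the problem size is divided by 6:
  Depth 0: problem size = 216
  Depth 1: problem size = 36
  Depth 2: problem size = 6
  Depth 3: problem size = 1 (base case)
The base case is reached at depth log_6(216) = 3 (the tree has 4 levels counting depth 0, but the depth asked for is 3).
Recursion depth = 3


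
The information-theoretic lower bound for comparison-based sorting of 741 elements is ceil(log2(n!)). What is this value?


A binary decision tree of height h has at most 2^h leaves and needs at least n! of them, so h >= ceil(log2(n!)).
741! is far too large to multiply out, so use Stirling's series:
  ln(n!) ~ n ln n - n + (1/2) ln(2 pi n) + 1/(12n)  (error below 1/(360 n^3), negligible here)
  ln(741) = 6.6080006
  n ln n = 741 * 6.6080006 = 4896.5284
  (1/2) ln(2 pi * 741) = (1/2) ln(4655.8403) = 4.2229
  1/(12*741) = 0.0001
  ln(741!) ~ 4896.5284 - 741 + 4.2229 + 0.0001 = 4159.7514
Convert to base 2: log2(741!) = 4159.7514 / ln 2 = 4159.7514 / 0.69314718 = 6001.2527
ceil(6001.2527) = 6002


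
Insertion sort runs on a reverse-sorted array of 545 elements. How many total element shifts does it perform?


Sum of shifts = 1 + 2 + 3 + ... + 544
= 545 * 544 / 2
= 296480 / 2
= 148240


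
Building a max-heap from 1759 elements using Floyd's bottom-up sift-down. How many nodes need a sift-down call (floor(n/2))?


In a heap of 1759 elements (0-indexed array):
  Last element index: 1758
  Parent of last element: floor((1758 - 1) / 2) = 878
  Internal nodes: indices 0 to 878
  Count = floor(1759/2) = 879


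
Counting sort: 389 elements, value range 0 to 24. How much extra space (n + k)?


n = 389 (output array)
k = 25 (count array for 25 distinct values)
Extra space = 389 + 25 = 414


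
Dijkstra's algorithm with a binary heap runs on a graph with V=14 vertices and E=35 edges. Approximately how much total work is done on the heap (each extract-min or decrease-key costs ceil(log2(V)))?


Dijkstra with a binary heap: each vertex is extracted once, each edge may relax once.
Each heap operation costs O(log V).
V + E = 14 + 35 = 49
ceil(log2(14)) = 4 (since 2^3 = 8 < 14 <= 16 = 2^4)
Total heap work = (V+E) * ceil(log2(V)) = 49 * 4 = 196


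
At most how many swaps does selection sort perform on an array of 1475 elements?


Each of the 1474 passes places one element in its final position.
Pass 1: swap minimum into position 0
Pass 2: swap minimum of remaining into position 1
...
Pass 1474: last two elements, one swap
Maximum swaps = 1475 - 1 = 1474


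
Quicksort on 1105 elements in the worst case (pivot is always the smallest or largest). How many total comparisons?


In the worst case, each partition step picks the worst pivot:
  Partition 1: 1104 comparisons (n-1 elements to compare)
  Partition 2: 1103 comparisons
  Partition 3: 1102 comparisons
  Partition 4: 1101 comparisons
  Partition 5: 1100 comparisons
  ...
  Last partition: 0 comparisons
Total = (n-1) + (n-2) + ... + 1 + 0 = n*(n-1)/2
= 1105*1104/2 = 609960


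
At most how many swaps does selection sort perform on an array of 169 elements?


Each of the 168 passes places one element in its final position.
Pass 1: swap minimum into position 0
Pass 2: swap minimum of remaining into position 1
...
Pass 168: last two elements, one swap
Maximum swaps = 169 - 1 = 168


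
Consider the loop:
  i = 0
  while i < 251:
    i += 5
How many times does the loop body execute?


Starting at i = 0, each iteration adds 5.
Iterations until i >= 251:
  Iteration 1: i = 0 -> i = 5
  Iteration 2: i = 5 -> i = 10
  Iteration 3: i = 10 -> i = 15
  Iteration 4: i = 15 -> i = 20
  Iteration 5: i = 20 -> i = 25
  Iteration 6: i = 25 -> i = 30
  Iteration 7: i = 30 -> i = 35
  Iteration 8: i = 35 -> i = 40
  ... continuing ...
Total iterations = ceil(251/5) = 51


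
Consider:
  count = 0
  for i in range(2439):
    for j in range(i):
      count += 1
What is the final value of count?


For each i, the inner loop runs i times:
  i=0: inner runs 0 times
  i=1: inner runs 1 time
  i=2: inner runs 2 times
  i=3: inner runs 3 times
  i=4: inner runs 4 times
  i=5: inner runs 5 times
  i=6: inner runs 6 times
  i=7: inner runs 7 times
  ...
Total = 0 + 1 + 2 + ... + 2438 = 2439*(2439-1)/2 = 2973141


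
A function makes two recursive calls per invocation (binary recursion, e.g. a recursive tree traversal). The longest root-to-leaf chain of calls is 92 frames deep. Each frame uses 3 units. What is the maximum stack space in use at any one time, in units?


Binary recursion: the two calls run one after the other, so only one root-to-leaf chain of frames is on the stack at a time.
Maximum depth (longest chain) = 92 frames
Each frame = 3 units
Max stack space = 92 * 3 = 276


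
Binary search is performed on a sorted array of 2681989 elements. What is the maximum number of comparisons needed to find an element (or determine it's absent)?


Binary search halves the search space each comparison:
  Step 1: search space = 2681989 -> 1340994
  Step 2: search space = 1340994 -> 670497
  Step 3: search space = 670497 -> 335248
  Step 4: search space = 335248 -> 167624
  Step 5: search space = 167624 -> 83812
  Step 6: search space = 83812 -> 41906
  Step 7: search space = 41906 -> 20953
  Step 8: search space = 20953 -> 10476
  Step 9: search space = 10476 -> 5238
  Step 10: search space = 5238 -> 2619
  Step 11: search space = 2619 -> 1309
  Step 12: search space = 1309 -> 654
  Step 13: search space = 654 -> 327
  Step 14: search space = 327 -> 163
  Step 15: search space = 163 -> 81
  Step 16: search space = 81 -> 40
  Step 17: search space = 40 -> 20
  Step 18: search space = 20 -> 10
  Step 19: search space = 10 -> 5
  Step 20: search space = 5 -> 2
  Step 21: search space = 2 -> 1
  Step 22: search space = 1 (final check)
Maximum comparisons = floor(log2(2681989)) + 1 = 21 + 1 = 22
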